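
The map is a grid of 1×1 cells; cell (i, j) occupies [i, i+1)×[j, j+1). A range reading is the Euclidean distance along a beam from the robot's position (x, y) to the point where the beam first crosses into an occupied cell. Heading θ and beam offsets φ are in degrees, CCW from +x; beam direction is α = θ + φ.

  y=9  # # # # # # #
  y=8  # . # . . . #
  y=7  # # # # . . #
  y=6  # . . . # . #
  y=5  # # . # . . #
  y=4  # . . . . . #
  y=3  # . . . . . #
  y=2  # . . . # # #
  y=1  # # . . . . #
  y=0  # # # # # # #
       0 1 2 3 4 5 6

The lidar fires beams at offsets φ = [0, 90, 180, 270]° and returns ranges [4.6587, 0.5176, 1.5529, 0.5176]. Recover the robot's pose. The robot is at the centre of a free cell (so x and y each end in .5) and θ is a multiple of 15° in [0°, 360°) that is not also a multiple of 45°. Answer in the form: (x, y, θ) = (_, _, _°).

(x, y, θ) = (2.5, 5.5, 285°)

Enumerate (i+0.5, j+0.5, θ) over the 30 free cells and 16 admissible headings. For each, cast all 4 beams and compare to the given ranges.
  (5.5, 4.5, 330°): beam 1 = 0.5774 ≠ 4.6587 ✗
  (3.5, 8.5, 240°): beam 1 = 0.5774 ≠ 4.6587 ✗
  (4.5, 4.5, 165°): beam 1 = 2.5882 ≠ 4.6587 ✗
  …
  (2.5, 5.5, 285°): r_1=4.6587, r_2=0.5176, r_3=1.5529, r_4=0.5176 — all match ✓
Only this pose fits every beam.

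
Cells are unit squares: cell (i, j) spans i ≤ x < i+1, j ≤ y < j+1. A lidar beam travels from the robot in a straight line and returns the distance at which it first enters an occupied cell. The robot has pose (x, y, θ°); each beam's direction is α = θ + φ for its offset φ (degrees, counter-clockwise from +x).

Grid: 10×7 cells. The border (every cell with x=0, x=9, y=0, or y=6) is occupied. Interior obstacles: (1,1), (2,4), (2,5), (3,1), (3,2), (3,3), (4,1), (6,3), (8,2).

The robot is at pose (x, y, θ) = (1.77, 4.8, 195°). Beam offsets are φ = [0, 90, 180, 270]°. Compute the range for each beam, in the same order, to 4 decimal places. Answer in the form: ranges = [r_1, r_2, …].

ranges = [0.7972, 3.9340, 0.2381, 1.2423]

beam 1: φ=0°, α=195°
  dir = (cos 195°, sin 195°) = (-0.9659, -0.2588); from cell (1,4)
  next x-line at t=0.7972, next y-line at t=3.0910; Δt_x=1.0353, Δt_y=3.8637
    x: enter (0,4) at t=0.7972 ← occupied
  → r_1 = 0.7972
beam 2: φ=90°, α=285°
  dir = (cos 285°, sin 285°) = (0.2588, -0.9659); from cell (1,4)
  next x-line at t=0.8887, next y-line at t=0.8282; Δt_x=3.8637, Δt_y=1.0353
    y: enter (1,3) at t=0.8282
    x: enter (2,3) at t=0.8887
    y: enter (2,2) at t=1.8635
    y: enter (2,1) at t=2.8988
    y: enter (2,0) at t=3.9340 ← occupied
  → r_2 = 3.9340
beam 3: φ=180°, α=15°
  dir = (cos 15°, sin 15°) = (0.9659, 0.2588); from cell (1,4)
  next x-line at t=0.2381, next y-line at t=0.7727; Δt_x=1.0353, Δt_y=3.8637
    x: enter (2,4) at t=0.2381 ← occupied
  → r_3 = 0.2381
beam 4: φ=270°, α=105°
  dir = (cos 105°, sin 105°) = (-0.2588, 0.9659); from cell (1,4)
  next x-line at t=2.9751, next y-line at t=0.2071; Δt_x=3.8637, Δt_y=1.0353
    y: enter (1,5) at t=0.2071
    y: enter (1,6) at t=1.2423 ← occupied
  → r_4 = 1.2423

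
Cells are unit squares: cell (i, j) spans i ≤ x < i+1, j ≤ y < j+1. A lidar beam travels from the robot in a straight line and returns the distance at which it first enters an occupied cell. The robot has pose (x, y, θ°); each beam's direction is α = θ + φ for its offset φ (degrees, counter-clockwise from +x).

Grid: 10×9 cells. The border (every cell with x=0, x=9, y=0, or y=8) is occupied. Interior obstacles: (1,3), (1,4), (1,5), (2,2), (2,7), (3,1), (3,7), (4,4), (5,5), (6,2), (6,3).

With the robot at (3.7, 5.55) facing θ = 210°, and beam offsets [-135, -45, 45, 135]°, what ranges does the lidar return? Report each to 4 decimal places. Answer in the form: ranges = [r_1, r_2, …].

ranges = [2.5364, 2.7952, 2.7046, 1.3459]

beam 1: φ=-135°, α=75°
  d=(0.2588,0.9659)  start (3,5)  tX=1.1591 tY=0.4659  stride 1/|dx|=3.8637 1/|dy|=1.0353
    cross y-line → (3,6), t=0.4659
    cross x-line → (4,6), t=1.1591
    cross y-line → (4,7), t=1.5012
    cross y-line → (4,8), t=2.5364 (wall)
  → r_1 = 2.5364
beam 2: φ=-45°, α=165°
  d=(-0.9659,0.2588)  start (3,5)  tX=0.7247 tY=1.7387  stride 1/|dx|=1.0353 1/|dy|=3.8637
    cross x-line → (2,5), t=0.7247
    cross y-line → (2,6), t=1.7387
    cross x-line → (1,6), t=1.7600
    cross x-line → (0,6), t=2.7952 (wall)
  → r_2 = 2.7952
beam 3: φ=45°, α=255°
  d=(-0.2588,-0.9659)  start (3,5)  tX=2.7046 tY=0.5694  stride 1/|dx|=3.8637 1/|dy|=1.0353
    cross y-line → (3,4), t=0.5694
    cross y-line → (3,3), t=1.6047
    cross y-line → (3,2), t=2.6400
    cross x-line → (2,2), t=2.7046 (wall)
  → r_3 = 2.7046
beam 4: φ=135°, α=345°
  d=(0.9659,-0.2588)  start (3,5)  tX=0.3106 tY=2.1250  stride 1/|dx|=1.0353 1/|dy|=3.8637
    cross x-line → (4,5), t=0.3106
    cross x-line → (5,5), t=1.3459 (wall)
  → r_4 = 1.3459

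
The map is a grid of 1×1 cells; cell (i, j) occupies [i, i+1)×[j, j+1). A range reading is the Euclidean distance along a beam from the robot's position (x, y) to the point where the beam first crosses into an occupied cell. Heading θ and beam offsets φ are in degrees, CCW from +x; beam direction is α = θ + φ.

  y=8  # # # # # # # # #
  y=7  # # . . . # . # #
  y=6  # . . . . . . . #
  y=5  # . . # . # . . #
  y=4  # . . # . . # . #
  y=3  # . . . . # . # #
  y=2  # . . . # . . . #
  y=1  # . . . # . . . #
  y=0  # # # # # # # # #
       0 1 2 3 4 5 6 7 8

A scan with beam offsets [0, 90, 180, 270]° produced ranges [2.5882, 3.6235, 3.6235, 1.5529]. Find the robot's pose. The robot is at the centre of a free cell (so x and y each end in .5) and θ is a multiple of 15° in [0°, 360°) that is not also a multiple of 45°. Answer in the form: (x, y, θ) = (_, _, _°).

The pose lattice has 38·16 = 608 candidates. Test each by forward raycasting.
  (6.5, 2.5, 240°): beam 1 = 1.7321 ≠ 2.5882 ✗
  (3.5, 1.5, 330°): beam 1 = 0.5774 ≠ 2.5882 ✗
  (1.5, 6.5, 195°): beam 1 = 0.5176 ≠ 2.5882 ✗
  …
  (2.5, 3.5, 285°): r_1=2.5882, r_2=3.6235, r_3=3.6235, r_4=1.5529 — all match ✓
Unique over the lattice → pose = (2.5, 3.5, 285°).

(x, y, θ) = (2.5, 3.5, 285°)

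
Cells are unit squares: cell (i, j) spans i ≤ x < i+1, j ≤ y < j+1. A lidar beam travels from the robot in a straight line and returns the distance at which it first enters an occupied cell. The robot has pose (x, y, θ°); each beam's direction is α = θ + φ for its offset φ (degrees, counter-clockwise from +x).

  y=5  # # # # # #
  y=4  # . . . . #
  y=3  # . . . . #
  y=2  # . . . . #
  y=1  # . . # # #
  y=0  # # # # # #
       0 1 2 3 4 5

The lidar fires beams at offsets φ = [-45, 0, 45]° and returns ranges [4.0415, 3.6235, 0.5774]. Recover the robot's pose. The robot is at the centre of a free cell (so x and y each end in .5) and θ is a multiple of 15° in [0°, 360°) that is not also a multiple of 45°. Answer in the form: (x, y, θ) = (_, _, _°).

(x, y, θ) = (4.5, 2.5, 195°)

The pose lattice has 14·16 = 224 candidates. Test each by forward raycasting.
  (2.5, 4.5, 300°): beam 1 = 3.6235 ≠ 4.0415 ✗
  (1.5, 3.5, 120°): beam 1 = 1.5529 ≠ 4.0415 ✗
  (1.5, 2.5, 15°): beam 1 = 1.7321 ≠ 4.0415 ✗
  (1.5, 4.5, 105°): beam 1 = 0.5774 ≠ 4.0415 ✗
  …
  (4.5, 2.5, 195°): r_1=4.0415, r_2=3.6235, r_3=0.5774 — all match ✓
Only this pose fits every beam.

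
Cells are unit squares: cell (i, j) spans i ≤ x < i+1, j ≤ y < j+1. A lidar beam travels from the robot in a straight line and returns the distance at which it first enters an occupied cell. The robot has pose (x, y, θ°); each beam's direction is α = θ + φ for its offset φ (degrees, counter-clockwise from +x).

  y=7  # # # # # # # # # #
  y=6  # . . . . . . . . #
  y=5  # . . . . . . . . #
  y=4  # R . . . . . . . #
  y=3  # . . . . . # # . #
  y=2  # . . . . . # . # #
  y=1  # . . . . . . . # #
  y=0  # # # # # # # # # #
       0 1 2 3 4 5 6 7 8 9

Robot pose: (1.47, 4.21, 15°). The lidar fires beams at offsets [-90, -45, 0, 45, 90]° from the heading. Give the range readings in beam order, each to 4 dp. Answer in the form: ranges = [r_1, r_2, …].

ranges = [3.3232, 6.4200, 7.7956, 3.2216, 1.8159]

beam 1: φ=-90°, α=285°
  direction (0.2588, -0.9659); cell (1,4); t to first gridline: x 2.0478, y 0.2174 (then +3.8637 / +1.0353)
    (1,3) via y @ 0.2174
    (1,2) via y @ 1.2527
    (2,2) via x @ 2.0478
    (2,1) via y @ 2.2880
    (2,0) via y @ 3.3232  # hit
  → r_1 = 3.3232
beam 2: φ=-45°, α=330°
  direction (0.8660, -0.5000); cell (1,4); t to first gridline: x 0.6120, y 0.4200 (then +1.1547 / +2.0000)
    (1,3) via y @ 0.4200
    (2,3) via x @ 0.6120
    (3,3) via x @ 1.7667
    (3,2) via y @ 2.4200
    (4,2) via x @ 2.9214
    (5,2) via x @ 4.0761
    (5,1) via y @ 4.4200
    (6,1) via x @ 5.2308
    (7,1) via x @ 6.3855
    (7,0) via y @ 6.4200  # hit
  → r_2 = 6.4200
beam 3: φ=0°, α=15°
  direction (0.9659, 0.2588); cell (1,4); t to first gridline: x 0.5487, y 3.0523 (then +1.0353 / +3.8637)
    (2,4) via x @ 0.5487
    (3,4) via x @ 1.5840
    (4,4) via x @ 2.6192
    (4,5) via y @ 3.0523
    (5,5) via x @ 3.6545
    (6,5) via x @ 4.6898
    (7,5) via x @ 5.7251
    (8,5) via x @ 6.7604
    (8,6) via y @ 6.9160
    (9,6) via x @ 7.7956  # hit
  → r_3 = 7.7956
beam 4: φ=45°, α=60°
  direction (0.5000, 0.8660); cell (1,4); t to first gridline: x 1.0600, y 0.9122 (then +2.0000 / +1.1547)
    (1,5) via y @ 0.9122
    (2,5) via x @ 1.0600
    (2,6) via y @ 2.0669
    (3,6) via x @ 3.0600
    (3,7) via y @ 3.2216  # hit
  → r_4 = 3.2216
beam 5: φ=90°, α=105°
  direction (-0.2588, 0.9659); cell (1,4); t to first gridline: x 1.8159, y 0.8179 (then +3.8637 / +1.0353)
    (1,5) via y @ 0.8179
    (0,5) via x @ 1.8159  # hit
  → r_5 = 1.8159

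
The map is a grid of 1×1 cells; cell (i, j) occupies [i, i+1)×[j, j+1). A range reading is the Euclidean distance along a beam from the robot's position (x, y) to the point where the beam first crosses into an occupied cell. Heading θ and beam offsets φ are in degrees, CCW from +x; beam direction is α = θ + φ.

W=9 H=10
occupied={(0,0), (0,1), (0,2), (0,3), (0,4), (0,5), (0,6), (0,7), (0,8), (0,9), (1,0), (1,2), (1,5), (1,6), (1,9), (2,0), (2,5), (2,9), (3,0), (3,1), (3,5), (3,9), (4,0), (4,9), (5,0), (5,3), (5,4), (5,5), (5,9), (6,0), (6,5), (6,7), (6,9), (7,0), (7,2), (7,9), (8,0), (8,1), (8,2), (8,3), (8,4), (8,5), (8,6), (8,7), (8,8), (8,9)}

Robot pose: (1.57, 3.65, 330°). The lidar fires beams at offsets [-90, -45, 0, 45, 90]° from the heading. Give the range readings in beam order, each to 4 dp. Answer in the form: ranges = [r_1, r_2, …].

ranges = [0.7506, 0.6729, 5.3000, 3.5510, 1.5588]

beam 1: φ=-90°, α=240°
  direction (-0.5000, -0.8660); cell (1,3); t to first gridline: x 1.1400, y 0.7506 (then +2.0000 / +1.1547)
    (1,2) via y @ 0.7506  # hit
  → r_1 = 0.7506
beam 2: φ=-45°, α=285°
  direction (0.2588, -0.9659); cell (1,3); t to first gridline: x 1.6614, y 0.6729 (then +3.8637 / +1.0353)
    (1,2) via y @ 0.6729  # hit
  → r_2 = 0.6729
beam 3: φ=0°, α=330°
  direction (0.8660, -0.5000); cell (1,3); t to first gridline: x 0.4965, y 1.3000 (then +1.1547 / +2.0000)
    (2,3) via x @ 0.4965
    (2,2) via y @ 1.3000
    (3,2) via x @ 1.6512
    (4,2) via x @ 2.8059
    (4,1) via y @ 3.3000
    (5,1) via x @ 3.9606
    (6,1) via x @ 5.1153
    (6,0) via y @ 5.3000  # hit
  → r_3 = 5.3000
beam 4: φ=45°, α=15°
  direction (0.9659, 0.2588); cell (1,3); t to first gridline: x 0.4452, y 1.3523 (then +1.0353 / +3.8637)
    (2,3) via x @ 0.4452
    (2,4) via y @ 1.3523
    (3,4) via x @ 1.4804
    (4,4) via x @ 2.5157
    (5,4) via x @ 3.5510  # hit
  → r_4 = 3.5510
beam 5: φ=90°, α=60°
  direction (0.5000, 0.8660); cell (1,3); t to first gridline: x 0.8600, y 0.4041 (then +2.0000 / +1.1547)
    (1,4) via y @ 0.4041
    (2,4) via x @ 0.8600
    (2,5) via y @ 1.5588  # hit
  → r_5 = 1.5588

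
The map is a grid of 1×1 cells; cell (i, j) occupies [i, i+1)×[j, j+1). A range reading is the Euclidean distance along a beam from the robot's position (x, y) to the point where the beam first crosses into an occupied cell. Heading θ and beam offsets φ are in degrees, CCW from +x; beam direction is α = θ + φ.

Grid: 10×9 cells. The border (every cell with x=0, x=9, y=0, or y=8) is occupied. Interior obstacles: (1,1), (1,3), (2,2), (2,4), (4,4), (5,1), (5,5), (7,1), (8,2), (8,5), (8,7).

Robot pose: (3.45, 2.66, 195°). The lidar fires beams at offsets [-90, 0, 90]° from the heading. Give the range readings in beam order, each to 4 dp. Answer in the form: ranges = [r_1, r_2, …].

ranges = [1.7387, 0.4659, 1.7186]

beam 1: φ=-90°, α=105°
  dir = (cos 105°, sin 105°) = (-0.2588, 0.9659); from cell (3,2)
  next x-line at t=1.7387, next y-line at t=0.3520; Δt_x=3.8637, Δt_y=1.0353
    y: enter (3,3) at t=0.3520
    y: enter (3,4) at t=1.3873
    x: enter (2,4) at t=1.7387 ← occupied
  → r_1 = 1.7387
beam 2: φ=0°, α=195°
  dir = (cos 195°, sin 195°) = (-0.9659, -0.2588); from cell (3,2)
  next x-line at t=0.4659, next y-line at t=2.5500; Δt_x=1.0353, Δt_y=3.8637
    x: enter (2,2) at t=0.4659 ← occupied
  → r_2 = 0.4659
beam 3: φ=90°, α=285°
  dir = (cos 285°, sin 285°) = (0.2588, -0.9659); from cell (3,2)
  next x-line at t=2.1250, next y-line at t=0.6833; Δt_x=3.8637, Δt_y=1.0353
    y: enter (3,1) at t=0.6833
    y: enter (3,0) at t=1.7186 ← occupied
  → r_3 = 1.7186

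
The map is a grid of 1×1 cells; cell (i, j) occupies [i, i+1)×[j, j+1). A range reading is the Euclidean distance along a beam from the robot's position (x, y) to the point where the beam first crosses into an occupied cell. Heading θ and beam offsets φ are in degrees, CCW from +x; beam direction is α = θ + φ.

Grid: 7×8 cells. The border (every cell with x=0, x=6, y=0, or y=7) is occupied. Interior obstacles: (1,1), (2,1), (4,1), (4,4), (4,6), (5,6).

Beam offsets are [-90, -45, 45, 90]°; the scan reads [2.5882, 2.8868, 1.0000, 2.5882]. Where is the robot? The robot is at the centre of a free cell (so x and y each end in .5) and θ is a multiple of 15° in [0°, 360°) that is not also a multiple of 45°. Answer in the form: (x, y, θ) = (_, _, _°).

(x, y, θ) = (3.5, 5.5, 255°)

Candidates: 24 free-cell centres × 16 headings = 384 poses. Raycast each; keep the one whose scan matches to 4 dp.
  (4.5, 2.5, 255°): beam 1 = 3.6235 ≠ 2.5882 ✗
  (2.5, 5.5, 195°): beam 1 = 1.5529 ≠ 2.5882 ✗
  (3.5, 2.5, 30°): beam 1 = 1.0000 ≠ 2.5882 ✗
  (3.5, 4.5, 15°): beam 2 = 0.5774 ≠ 2.8868 ✗
  …
  (3.5, 5.5, 255°): r_1=2.5882, r_2=2.8868, r_3=1.0000, r_4=2.5882 — all match ✓
No second candidate reproduces the full scan.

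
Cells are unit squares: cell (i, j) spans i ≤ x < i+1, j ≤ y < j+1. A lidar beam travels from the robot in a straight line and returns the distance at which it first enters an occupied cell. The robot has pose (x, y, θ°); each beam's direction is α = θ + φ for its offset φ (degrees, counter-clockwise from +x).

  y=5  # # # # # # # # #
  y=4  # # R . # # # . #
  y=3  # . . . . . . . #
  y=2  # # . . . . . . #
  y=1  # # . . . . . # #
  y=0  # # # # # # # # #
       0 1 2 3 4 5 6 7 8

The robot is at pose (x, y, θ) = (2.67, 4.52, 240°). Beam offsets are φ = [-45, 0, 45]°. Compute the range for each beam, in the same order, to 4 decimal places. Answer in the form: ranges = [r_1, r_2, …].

ranges = [0.6936, 1.7551, 3.6442]

beam 1: φ=-45°, α=195°
  cosα=-0.9659 sinα=-0.2588 | (2,4) | tMaxX 0.6936 tMaxY 2.0091 | tΔX 1.0353 tΔY 3.8637
    t=0.6936 [x] (1,4) — stop
  → r_1 = 0.6936
beam 2: φ=0°, α=240°
  cosα=-0.5000 sinα=-0.8660 | (2,4) | tMaxX 1.3400 tMaxY 0.6004 | tΔX 2.0000 tΔY 1.1547
    t=0.6004 [y] (2,3)
    t=1.3400 [x] (1,3)
    t=1.7551 [y] (1,2) — stop
  → r_2 = 1.7551
beam 3: φ=45°, α=285°
  cosα=0.2588 sinα=-0.9659 | (2,4) | tMaxX 1.2750 tMaxY 0.5383 | tΔX 3.8637 tΔY 1.0353
    t=0.5383 [y] (2,3)
    t=1.2750 [x] (3,3)
    t=1.5736 [y] (3,2)
    t=2.6089 [y] (3,1)
    t=3.6442 [y] (3,0) — stop
  → r_3 = 3.6442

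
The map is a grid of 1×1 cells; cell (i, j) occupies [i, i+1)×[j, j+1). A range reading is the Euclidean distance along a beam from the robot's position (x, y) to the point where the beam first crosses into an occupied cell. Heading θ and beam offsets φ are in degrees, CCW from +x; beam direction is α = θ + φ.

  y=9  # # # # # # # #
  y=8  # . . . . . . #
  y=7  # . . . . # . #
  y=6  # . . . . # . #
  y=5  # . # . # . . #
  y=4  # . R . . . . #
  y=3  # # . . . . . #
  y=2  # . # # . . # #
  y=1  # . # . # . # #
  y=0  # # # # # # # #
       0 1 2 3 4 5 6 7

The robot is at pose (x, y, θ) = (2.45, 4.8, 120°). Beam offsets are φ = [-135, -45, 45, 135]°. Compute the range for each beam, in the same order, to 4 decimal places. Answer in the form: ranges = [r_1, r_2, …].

beam 1: φ=-135°, α=345°
  direction (0.9659, -0.2588); cell (2,4); t to first gridline: x 0.5694, y 3.0910 (then +1.0353 / +3.8637)
    (3,4) via x @ 0.5694
    (4,4) via x @ 1.6047
    (5,4) via x @ 2.6400
    (5,3) via y @ 3.0910
    (6,3) via x @ 3.6752
    (7,3) via x @ 4.7105  # hit
  → r_1 = 4.7105
beam 2: φ=-45°, α=75°
  direction (0.2588, 0.9659); cell (2,4); t to first gridline: x 2.1250, y 0.2071 (then +3.8637 / +1.0353)
    (2,5) via y @ 0.2071  # hit
  → r_2 = 0.2071
beam 3: φ=45°, α=165°
  direction (-0.9659, 0.2588); cell (2,4); t to first gridline: x 0.4659, y 0.7727 (then +1.0353 / +3.8637)
    (1,4) via x @ 0.4659
    (1,5) via y @ 0.7727
    (0,5) via x @ 1.5012  # hit
  → r_3 = 1.5012
beam 4: φ=135°, α=255°
  direction (-0.2588, -0.9659); cell (2,4); t to first gridline: x 1.7387, y 0.8282 (then +3.8637 / +1.0353)
    (2,3) via y @ 0.8282
    (1,3) via x @ 1.7387  # hit
  → r_4 = 1.7387

ranges = [4.7105, 0.2071, 1.5012, 1.7387]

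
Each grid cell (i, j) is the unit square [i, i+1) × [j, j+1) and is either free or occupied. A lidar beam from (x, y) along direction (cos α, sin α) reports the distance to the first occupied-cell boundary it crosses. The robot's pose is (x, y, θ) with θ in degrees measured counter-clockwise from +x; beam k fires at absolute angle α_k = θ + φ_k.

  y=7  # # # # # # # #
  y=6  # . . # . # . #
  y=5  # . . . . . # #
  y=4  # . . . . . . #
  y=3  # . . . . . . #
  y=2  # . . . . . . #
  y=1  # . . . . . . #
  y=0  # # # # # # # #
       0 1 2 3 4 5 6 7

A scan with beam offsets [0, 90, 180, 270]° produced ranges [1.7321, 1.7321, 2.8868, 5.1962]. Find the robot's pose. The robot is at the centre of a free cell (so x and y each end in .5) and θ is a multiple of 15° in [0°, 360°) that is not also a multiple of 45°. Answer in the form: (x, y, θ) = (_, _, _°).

Candidates: 33 free-cell centres × 16 headings = 528 poses. Raycast each; keep the one whose scan matches to 4 dp.
  (2.5, 4.5, 210°): beam 2 = 4.0415 ≠ 1.7321 ✗
  (4.5, 4.5, 255°): beam 1 = 3.6235 ≠ 1.7321 ✗
  (2.5, 6.5, 150°): beam 1 = 1.0000 ≠ 1.7321 ✗
  …
  (5.5, 2.5, 240°): r_1=1.7321, r_2=1.7321, r_3=2.8868, r_4=5.1962 — all match ✓
Only this pose fits every beam.

(x, y, θ) = (5.5, 2.5, 240°)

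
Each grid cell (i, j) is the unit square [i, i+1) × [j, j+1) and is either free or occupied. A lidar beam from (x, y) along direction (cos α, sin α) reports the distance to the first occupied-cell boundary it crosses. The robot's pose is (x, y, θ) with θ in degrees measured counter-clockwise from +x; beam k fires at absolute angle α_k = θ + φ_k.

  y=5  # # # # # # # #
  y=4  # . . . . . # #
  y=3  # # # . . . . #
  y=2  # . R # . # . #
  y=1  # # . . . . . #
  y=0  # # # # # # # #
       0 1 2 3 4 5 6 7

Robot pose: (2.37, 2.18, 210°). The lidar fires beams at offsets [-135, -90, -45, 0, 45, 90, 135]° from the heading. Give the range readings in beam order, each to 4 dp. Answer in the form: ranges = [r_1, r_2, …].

beam 1: φ=-135°, α=75°
  d=(0.2588,0.9659)  start (2,2)  tX=2.4341 tY=0.8489  stride 1/|dx|=3.8637 1/|dy|=1.0353
    cross y-line → (2,3), t=0.8489 (wall)
  → r_1 = 0.8489
beam 2: φ=-90°, α=120°
  d=(-0.5000,0.8660)  start (2,2)  tX=0.7400 tY=0.9469  stride 1/|dx|=2.0000 1/|dy|=1.1547
    cross x-line → (1,2), t=0.7400
    cross y-line → (1,3), t=0.9469 (wall)
  → r_2 = 0.9469
beam 3: φ=-45°, α=165°
  d=(-0.9659,0.2588)  start (2,2)  tX=0.3831 tY=3.1682  stride 1/|dx|=1.0353 1/|dy|=3.8637
    cross x-line → (1,2), t=0.3831
    cross x-line → (0,2), t=1.4183 (wall)
  → r_3 = 1.4183
beam 4: φ=0°, α=210°
  d=(-0.8660,-0.5000)  start (2,2)  tX=0.4272 tY=0.3600  stride 1/|dx|=1.1547 1/|dy|=2.0000
    cross y-line → (2,1), t=0.3600
    cross x-line → (1,1), t=0.4272 (wall)
  → r_4 = 0.4272
beam 5: φ=45°, α=255°
  d=(-0.2588,-0.9659)  start (2,2)  tX=1.4296 tY=0.1863  stride 1/|dx|=3.8637 1/|dy|=1.0353
    cross y-line → (2,1), t=0.1863
    cross y-line → (2,0), t=1.2216 (wall)
  → r_5 = 1.2216
beam 6: φ=90°, α=300°
  d=(0.5000,-0.8660)  start (2,2)  tX=1.2600 tY=0.2078  stride 1/|dx|=2.0000 1/|dy|=1.1547
    cross y-line → (2,1), t=0.2078
    cross x-line → (3,1), t=1.2600
    cross y-line → (3,0), t=1.3625 (wall)
  → r_6 = 1.3625
beam 7: φ=135°, α=345°
  d=(0.9659,-0.2588)  start (2,2)  tX=0.6522 tY=0.6955  stride 1/|dx|=1.0353 1/|dy|=3.8637
    cross x-line → (3,2), t=0.6522 (wall)
  → r_7 = 0.6522

ranges = [0.8489, 0.9469, 1.4183, 0.4272, 1.2216, 1.3625, 0.6522]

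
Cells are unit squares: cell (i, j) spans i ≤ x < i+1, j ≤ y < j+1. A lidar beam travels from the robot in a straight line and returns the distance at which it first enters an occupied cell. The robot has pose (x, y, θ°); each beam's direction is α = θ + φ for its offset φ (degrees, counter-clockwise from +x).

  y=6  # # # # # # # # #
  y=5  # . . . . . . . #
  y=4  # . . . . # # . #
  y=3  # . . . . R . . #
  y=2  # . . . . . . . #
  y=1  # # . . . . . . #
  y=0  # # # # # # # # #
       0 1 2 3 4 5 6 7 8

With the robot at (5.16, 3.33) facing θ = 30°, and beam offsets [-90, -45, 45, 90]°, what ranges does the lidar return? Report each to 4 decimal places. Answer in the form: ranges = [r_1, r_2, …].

beam 1: φ=-90°, α=300°
  d=(0.5000,-0.8660)  start (5,3)  tX=1.6800 tY=0.3811  stride 1/|dx|=2.0000 1/|dy|=1.1547
    cross y-line → (5,2), t=0.3811
    cross y-line → (5,1), t=1.5358
    cross x-line → (6,1), t=1.6800
    cross y-line → (6,0), t=2.6905 (wall)
  → r_1 = 2.6905
beam 2: φ=-45°, α=345°
  d=(0.9659,-0.2588)  start (5,3)  tX=0.8696 tY=1.2750  stride 1/|dx|=1.0353 1/|dy|=3.8637
    cross x-line → (6,3), t=0.8696
    cross y-line → (6,2), t=1.2750
    cross x-line → (7,2), t=1.9049
    cross x-line → (8,2), t=2.9402 (wall)
  → r_2 = 2.9402
beam 3: φ=45°, α=75°
  d=(0.2588,0.9659)  start (5,3)  tX=3.2455 tY=0.6936  stride 1/|dx|=3.8637 1/|dy|=1.0353
    cross y-line → (5,4), t=0.6936 (wall)
  → r_3 = 0.6936
beam 4: φ=90°, α=120°
  d=(-0.5000,0.8660)  start (5,3)  tX=0.3200 tY=0.7736  stride 1/|dx|=2.0000 1/|dy|=1.1547
    cross x-line → (4,3), t=0.3200
    cross y-line → (4,4), t=0.7736
    cross y-line → (4,5), t=1.9283
    cross x-line → (3,5), t=2.3200
    cross y-line → (3,6), t=3.0831 (wall)
  → r_4 = 3.0831

ranges = [2.6905, 2.9402, 0.6936, 3.0831]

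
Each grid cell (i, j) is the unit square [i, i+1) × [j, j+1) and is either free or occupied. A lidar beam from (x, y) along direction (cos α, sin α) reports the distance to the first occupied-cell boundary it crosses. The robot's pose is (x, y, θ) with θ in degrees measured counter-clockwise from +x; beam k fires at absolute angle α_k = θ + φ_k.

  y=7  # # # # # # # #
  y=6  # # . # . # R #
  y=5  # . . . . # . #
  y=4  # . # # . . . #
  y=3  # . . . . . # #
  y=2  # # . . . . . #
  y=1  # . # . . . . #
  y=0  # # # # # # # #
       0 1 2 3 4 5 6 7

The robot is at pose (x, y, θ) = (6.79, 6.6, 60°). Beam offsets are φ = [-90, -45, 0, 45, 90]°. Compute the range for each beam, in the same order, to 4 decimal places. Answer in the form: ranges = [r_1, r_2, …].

ranges = [0.2425, 0.2174, 0.4200, 0.4141, 0.8000]

beam 1: φ=-90°, α=330°
  dir = (cos 330°, sin 330°) = (0.8660, -0.5000); from cell (6,6)
  next x-line at t=0.2425, next y-line at t=1.2000; Δt_x=1.1547, Δt_y=2.0000
    x: enter (7,6) at t=0.2425 ← occupied
  → r_1 = 0.2425
beam 2: φ=-45°, α=15°
  dir = (cos 15°, sin 15°) = (0.9659, 0.2588); from cell (6,6)
  next x-line at t=0.2174, next y-line at t=1.5455; Δt_x=1.0353, Δt_y=3.8637
    x: enter (7,6) at t=0.2174 ← occupied
  → r_2 = 0.2174
beam 3: φ=0°, α=60°
  dir = (cos 60°, sin 60°) = (0.5000, 0.8660); from cell (6,6)
  next x-line at t=0.4200, next y-line at t=0.4619; Δt_x=2.0000, Δt_y=1.1547
    x: enter (7,6) at t=0.4200 ← occupied
  → r_3 = 0.4200
beam 4: φ=45°, α=105°
  dir = (cos 105°, sin 105°) = (-0.2588, 0.9659); from cell (6,6)
  next x-line at t=3.0523, next y-line at t=0.4141; Δt_x=3.8637, Δt_y=1.0353
    y: enter (6,7) at t=0.4141 ← occupied
  → r_4 = 0.4141
beam 5: φ=90°, α=150°
  dir = (cos 150°, sin 150°) = (-0.8660, 0.5000); from cell (6,6)
  next x-line at t=0.9122, next y-line at t=0.8000; Δt_x=1.1547, Δt_y=2.0000
    y: enter (6,7) at t=0.8000 ← occupied
  → r_5 = 0.8000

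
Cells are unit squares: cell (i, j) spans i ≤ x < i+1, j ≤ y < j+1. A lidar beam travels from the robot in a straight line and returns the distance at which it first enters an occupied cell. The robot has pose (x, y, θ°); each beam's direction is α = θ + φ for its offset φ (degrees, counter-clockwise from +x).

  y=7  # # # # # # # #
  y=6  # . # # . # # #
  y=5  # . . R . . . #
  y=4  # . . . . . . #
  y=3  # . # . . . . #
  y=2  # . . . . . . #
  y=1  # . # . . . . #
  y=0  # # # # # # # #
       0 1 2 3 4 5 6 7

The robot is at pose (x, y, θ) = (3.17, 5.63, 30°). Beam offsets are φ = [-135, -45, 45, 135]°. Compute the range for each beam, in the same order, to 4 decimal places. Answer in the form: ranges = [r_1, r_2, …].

beam 1: φ=-135°, α=255°
  cosα=-0.2588 sinα=-0.9659 | (3,5) | tMaxX 0.6568 tMaxY 0.6522 | tΔX 3.8637 tΔY 1.0353
    t=0.6522 [y] (3,4)
    t=0.6568 [x] (2,4)
    t=1.6875 [y] (2,3) — stop
  → r_1 = 1.6875
beam 2: φ=-45°, α=345°
  cosα=0.9659 sinα=-0.2588 | (3,5) | tMaxX 0.8593 tMaxY 2.4341 | tΔX 1.0353 tΔY 3.8637
    t=0.8593 [x] (4,5)
    t=1.8946 [x] (5,5)
    t=2.4341 [y] (5,4)
    t=2.9298 [x] (6,4)
    t=3.9651 [x] (7,4) — stop
  → r_2 = 3.9651
beam 3: φ=45°, α=75°
  cosα=0.2588 sinα=0.9659 | (3,5) | tMaxX 3.2069 tMaxY 0.3831 | tΔX 3.8637 tΔY 1.0353
    t=0.3831 [y] (3,6) — stop
  → r_3 = 0.3831
beam 4: φ=135°, α=165°
  cosα=-0.9659 sinα=0.2588 | (3,5) | tMaxX 0.1760 tMaxY 1.4296 | tΔX 1.0353 tΔY 3.8637
    t=0.1760 [x] (2,5)
    t=1.2113 [x] (1,5)
    t=1.4296 [y] (1,6)
    t=2.2465 [x] (0,6) — stop
  → r_4 = 2.2465

ranges = [1.6875, 3.9651, 0.3831, 2.2465]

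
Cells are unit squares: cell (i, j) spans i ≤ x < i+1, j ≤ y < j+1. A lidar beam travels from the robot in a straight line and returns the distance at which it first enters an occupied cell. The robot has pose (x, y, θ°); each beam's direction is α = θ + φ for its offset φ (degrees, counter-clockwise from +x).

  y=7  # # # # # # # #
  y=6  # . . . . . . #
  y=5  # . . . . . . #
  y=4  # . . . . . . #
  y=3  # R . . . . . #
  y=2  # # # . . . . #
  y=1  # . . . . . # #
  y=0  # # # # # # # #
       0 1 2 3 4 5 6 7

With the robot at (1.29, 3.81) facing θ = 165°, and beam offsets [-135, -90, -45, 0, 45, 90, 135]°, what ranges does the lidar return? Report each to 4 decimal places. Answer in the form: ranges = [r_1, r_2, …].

beam 1: φ=-135°, α=30°
  d=(0.8660,0.5000)  start (1,3)  tX=0.8198 tY=0.3800  stride 1/|dx|=1.1547 1/|dy|=2.0000
    cross y-line → (1,4), t=0.3800
    cross x-line → (2,4), t=0.8198
    cross x-line → (3,4), t=1.9745
    cross y-line → (3,5), t=2.3800
    cross x-line → (4,5), t=3.1292
    cross x-line → (5,5), t=4.2839
    cross y-line → (5,6), t=4.3800
    cross x-line → (6,6), t=5.4386
    cross y-line → (6,7), t=6.3800 (wall)
  → r_1 = 6.3800
beam 2: φ=-90°, α=75°
  d=(0.2588,0.9659)  start (1,3)  tX=2.7432 tY=0.1967  stride 1/|dx|=3.8637 1/|dy|=1.0353
    cross y-line → (1,4), t=0.1967
    cross y-line → (1,5), t=1.2320
    cross y-line → (1,6), t=2.2673
    cross x-line → (2,6), t=2.7432
    cross y-line → (2,7), t=3.3025 (wall)
  → r_2 = 3.3025
beam 3: φ=-45°, α=120°
  d=(-0.5000,0.8660)  start (1,3)  tX=0.5800 tY=0.2194  stride 1/|dx|=2.0000 1/|dy|=1.1547
    cross y-line → (1,4), t=0.2194
    cross x-line → (0,4), t=0.5800 (wall)
  → r_3 = 0.5800
beam 4: φ=0°, α=165°
  d=(-0.9659,0.2588)  start (1,3)  tX=0.3002 tY=0.7341  stride 1/|dx|=1.0353 1/|dy|=3.8637
    cross x-line → (0,3), t=0.3002 (wall)
  → r_4 = 0.3002
beam 5: φ=45°, α=210°
  d=(-0.8660,-0.5000)  start (1,3)  tX=0.3349 tY=1.6200  stride 1/|dx|=1.1547 1/|dy|=2.0000
    cross x-line → (0,3), t=0.3349 (wall)
  → r_5 = 0.3349
beam 6: φ=90°, α=255°
  d=(-0.2588,-0.9659)  start (1,3)  tX=1.1205 tY=0.8386  stride 1/|dx|=3.8637 1/|dy|=1.0353
    cross y-line → (1,2), t=0.8386 (wall)
  → r_6 = 0.8386
beam 7: φ=135°, α=300°
  d=(0.5000,-0.8660)  start (1,3)  tX=1.4200 tY=0.9353  stride 1/|dx|=2.0000 1/|dy|=1.1547
    cross y-line → (1,2), t=0.9353 (wall)
  → r_7 = 0.9353

ranges = [6.3800, 3.3025, 0.5800, 0.3002, 0.3349, 0.8386, 0.9353]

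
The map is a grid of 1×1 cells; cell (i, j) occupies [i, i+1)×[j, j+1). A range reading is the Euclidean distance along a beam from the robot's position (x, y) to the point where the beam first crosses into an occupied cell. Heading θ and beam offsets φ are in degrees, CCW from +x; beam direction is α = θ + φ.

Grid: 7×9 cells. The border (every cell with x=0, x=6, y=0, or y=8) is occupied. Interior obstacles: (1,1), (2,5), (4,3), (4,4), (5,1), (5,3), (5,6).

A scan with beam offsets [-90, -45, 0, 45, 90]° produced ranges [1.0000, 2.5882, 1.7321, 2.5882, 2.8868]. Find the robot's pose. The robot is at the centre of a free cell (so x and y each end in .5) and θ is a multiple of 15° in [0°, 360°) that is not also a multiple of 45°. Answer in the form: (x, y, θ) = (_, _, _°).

Candidates: 28 free-cell centres × 16 headings = 448 poses. Raycast each; keep the one whose scan matches to 4 dp.
  (2.5, 3.5, 75°): beam 1 = 1.5529 ≠ 1.0000 ✗
  (1.5, 2.5, 30°): beam 1 = 0.5774 ≠ 1.0000 ✗
  (4.5, 6.5, 120°): beam 1 = 0.5774 ≠ 1.0000 ✗
  …
  (3.5, 5.5, 30°): r_1=1.0000, r_2=2.5882, r_3=1.7321, r_4=2.5882, r_5=2.8868 — all match ✓
No second candidate reproduces the full scan.

(x, y, θ) = (3.5, 5.5, 30°)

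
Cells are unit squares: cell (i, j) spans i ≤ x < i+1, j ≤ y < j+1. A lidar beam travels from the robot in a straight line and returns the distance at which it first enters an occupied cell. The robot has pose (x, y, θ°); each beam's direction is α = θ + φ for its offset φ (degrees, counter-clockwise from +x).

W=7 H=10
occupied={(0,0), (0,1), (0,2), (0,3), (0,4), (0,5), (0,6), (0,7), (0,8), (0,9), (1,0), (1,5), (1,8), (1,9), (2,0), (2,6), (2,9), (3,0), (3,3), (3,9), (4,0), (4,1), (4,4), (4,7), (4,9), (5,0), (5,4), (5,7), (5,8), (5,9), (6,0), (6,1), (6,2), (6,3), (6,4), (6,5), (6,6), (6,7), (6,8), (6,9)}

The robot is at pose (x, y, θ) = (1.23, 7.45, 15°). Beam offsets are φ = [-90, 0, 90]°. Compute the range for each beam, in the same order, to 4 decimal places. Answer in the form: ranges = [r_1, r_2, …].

ranges = [1.5012, 3.9030, 0.5694]

beam 1: φ=-90°, α=285°
  direction (0.2588, -0.9659); cell (1,7); t to first gridline: x 2.9751, y 0.4659 (then +3.8637 / +1.0353)
    (1,6) via y @ 0.4659
    (1,5) via y @ 1.5012  # hit
  → r_1 = 1.5012
beam 2: φ=0°, α=15°
  direction (0.9659, 0.2588); cell (1,7); t to first gridline: x 0.7972, y 2.1250 (then +1.0353 / +3.8637)
    (2,7) via x @ 0.7972
    (3,7) via x @ 1.8324
    (3,8) via y @ 2.1250
    (4,8) via x @ 2.8677
    (5,8) via x @ 3.9030  # hit
  → r_2 = 3.9030
beam 3: φ=90°, α=105°
  direction (-0.2588, 0.9659); cell (1,7); t to first gridline: x 0.8887, y 0.5694 (then +3.8637 / +1.0353)
    (1,8) via y @ 0.5694  # hit
  → r_3 = 0.5694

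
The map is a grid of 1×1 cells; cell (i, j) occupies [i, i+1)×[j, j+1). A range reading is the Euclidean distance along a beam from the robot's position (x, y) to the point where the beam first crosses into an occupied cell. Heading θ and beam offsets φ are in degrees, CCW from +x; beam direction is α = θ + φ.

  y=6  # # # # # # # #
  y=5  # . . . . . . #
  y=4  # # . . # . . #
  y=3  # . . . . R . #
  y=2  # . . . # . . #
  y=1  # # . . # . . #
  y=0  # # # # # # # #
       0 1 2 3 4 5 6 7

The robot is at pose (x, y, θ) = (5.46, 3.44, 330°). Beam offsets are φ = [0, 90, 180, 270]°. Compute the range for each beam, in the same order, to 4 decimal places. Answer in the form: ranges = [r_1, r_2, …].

beam 1: φ=0°, α=330°
  dir = (cos 330°, sin 330°) = (0.8660, -0.5000); from cell (5,3)
  next x-line at t=0.6235, next y-line at t=0.8800; Δt_x=1.1547, Δt_y=2.0000
    x: enter (6,3) at t=0.6235
    y: enter (6,2) at t=0.8800
    x: enter (7,2) at t=1.7782 ← occupied
  → r_1 = 1.7782
beam 2: φ=90°, α=60°
  dir = (cos 60°, sin 60°) = (0.5000, 0.8660); from cell (5,3)
  next x-line at t=1.0800, next y-line at t=0.6466; Δt_x=2.0000, Δt_y=1.1547
    y: enter (5,4) at t=0.6466
    x: enter (6,4) at t=1.0800
    y: enter (6,5) at t=1.8013
    y: enter (6,6) at t=2.9560 ← occupied
  → r_2 = 2.9560
beam 3: φ=180°, α=150°
  dir = (cos 150°, sin 150°) = (-0.8660, 0.5000); from cell (5,3)
  next x-line at t=0.5312, next y-line at t=1.1200; Δt_x=1.1547, Δt_y=2.0000
    x: enter (4,3) at t=0.5312
    y: enter (4,4) at t=1.1200 ← occupied
  → r_3 = 1.1200
beam 4: φ=270°, α=240°
  dir = (cos 240°, sin 240°) = (-0.5000, -0.8660); from cell (5,3)
  next x-line at t=0.9200, next y-line at t=0.5081; Δt_x=2.0000, Δt_y=1.1547
    y: enter (5,2) at t=0.5081
    x: enter (4,2) at t=0.9200 ← occupied
  → r_4 = 0.9200

ranges = [1.7782, 2.9560, 1.1200, 0.9200]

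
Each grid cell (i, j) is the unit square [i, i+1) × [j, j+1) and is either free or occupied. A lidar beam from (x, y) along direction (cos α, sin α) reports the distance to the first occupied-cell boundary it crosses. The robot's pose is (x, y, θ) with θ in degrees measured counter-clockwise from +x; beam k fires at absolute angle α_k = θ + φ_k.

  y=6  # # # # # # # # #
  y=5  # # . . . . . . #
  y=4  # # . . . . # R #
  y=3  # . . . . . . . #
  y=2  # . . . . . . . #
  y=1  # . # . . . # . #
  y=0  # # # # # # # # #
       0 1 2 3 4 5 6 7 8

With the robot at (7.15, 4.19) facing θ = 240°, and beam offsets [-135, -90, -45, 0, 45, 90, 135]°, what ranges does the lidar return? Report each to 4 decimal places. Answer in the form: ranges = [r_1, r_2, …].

ranges = [0.5796, 0.1732, 0.1553, 3.6835, 3.2841, 0.9815, 0.8800]

beam 1: φ=-135°, α=105°
  cosα=-0.2588 sinα=0.9659 | (7,4) | tMaxX 0.5796 tMaxY 0.8386 | tΔX 3.8637 tΔY 1.0353
    t=0.5796 [x] (6,4) — stop
  → r_1 = 0.5796
beam 2: φ=-90°, α=150°
  cosα=-0.8660 sinα=0.5000 | (7,4) | tMaxX 0.1732 tMaxY 1.6200 | tΔX 1.1547 tΔY 2.0000
    t=0.1732 [x] (6,4) — stop
  → r_2 = 0.1732
beam 3: φ=-45°, α=195°
  cosα=-0.9659 sinα=-0.2588 | (7,4) | tMaxX 0.1553 tMaxY 0.7341 | tΔX 1.0353 tΔY 3.8637
    t=0.1553 [x] (6,4) — stop
  → r_3 = 0.1553
beam 4: φ=0°, α=240°
  cosα=-0.5000 sinα=-0.8660 | (7,4) | tMaxX 0.3000 tMaxY 0.2194 | tΔX 2.0000 tΔY 1.1547
    t=0.2194 [y] (7,3)
    t=0.3000 [x] (6,3)
    t=1.3741 [y] (6,2)
    t=2.3000 [x] (5,2)
    t=2.5288 [y] (5,1)
    t=3.6835 [y] (5,0) — stop
  → r_4 = 3.6835
beam 5: φ=45°, α=285°
  cosα=0.2588 sinα=-0.9659 | (7,4) | tMaxX 3.2841 tMaxY 0.1967 | tΔX 3.8637 tΔY 1.0353
    t=0.1967 [y] (7,3)
    t=1.2320 [y] (7,2)
    t=2.2673 [y] (7,1)
    t=3.2841 [x] (8,1) — stop
  → r_5 = 3.2841
beam 6: φ=90°, α=330°
  cosα=0.8660 sinα=-0.5000 | (7,4) | tMaxX 0.9815 tMaxY 0.3800 | tΔX 1.1547 tΔY 2.0000
    t=0.3800 [y] (7,3)
    t=0.9815 [x] (8,3) — stop
  → r_6 = 0.9815
beam 7: φ=135°, α=15°
  cosα=0.9659 sinα=0.2588 | (7,4) | tMaxX 0.8800 tMaxY 3.1296 | tΔX 1.0353 tΔY 3.8637
    t=0.8800 [x] (8,4) — stop
  → r_7 = 0.8800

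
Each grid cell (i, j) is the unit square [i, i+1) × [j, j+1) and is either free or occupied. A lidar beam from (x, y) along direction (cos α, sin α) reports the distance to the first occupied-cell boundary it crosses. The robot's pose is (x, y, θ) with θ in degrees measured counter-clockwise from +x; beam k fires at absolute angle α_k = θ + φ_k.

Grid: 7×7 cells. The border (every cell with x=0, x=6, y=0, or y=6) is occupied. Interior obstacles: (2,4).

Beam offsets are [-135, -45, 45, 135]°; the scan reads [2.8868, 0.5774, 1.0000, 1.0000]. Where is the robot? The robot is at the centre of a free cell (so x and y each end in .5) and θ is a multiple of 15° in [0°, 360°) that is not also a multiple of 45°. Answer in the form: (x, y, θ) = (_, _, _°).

The pose lattice has 24·16 = 384 candidates. Test each by forward raycasting.
  (3.5, 4.5, 60°): beam 1 = 3.6235 ≠ 2.8868 ✗
  (1.5, 4.5, 60°): beam 1 = 3.6235 ≠ 2.8868 ✗
  (2.5, 1.5, 210°): beam 1 = 4.6587 ≠ 2.8868 ✗
  …
  (3.5, 5.5, 105°): r_1=2.8868, r_2=0.5774, r_3=1.0000, r_4=1.0000 — all match ✓
Unique over the lattice → pose = (3.5, 5.5, 105°).

(x, y, θ) = (3.5, 5.5, 105°)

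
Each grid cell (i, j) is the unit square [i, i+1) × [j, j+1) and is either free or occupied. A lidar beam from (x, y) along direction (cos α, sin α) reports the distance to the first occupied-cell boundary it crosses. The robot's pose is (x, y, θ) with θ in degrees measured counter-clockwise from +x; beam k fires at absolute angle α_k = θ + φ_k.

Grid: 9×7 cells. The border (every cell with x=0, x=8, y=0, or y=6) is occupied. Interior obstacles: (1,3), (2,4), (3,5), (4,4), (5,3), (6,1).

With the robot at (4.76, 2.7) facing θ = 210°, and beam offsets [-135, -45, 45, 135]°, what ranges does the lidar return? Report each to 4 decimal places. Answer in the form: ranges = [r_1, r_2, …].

beam 1: φ=-135°, α=75°
  cosα=0.2588 sinα=0.9659 | (4,2) | tMaxX 0.9273 tMaxY 0.3106 | tΔX 3.8637 tΔY 1.0353
    t=0.3106 [y] (4,3)
    t=0.9273 [x] (5,3) — stop
  → r_1 = 0.9273
beam 2: φ=-45°, α=165°
  cosα=-0.9659 sinα=0.2588 | (4,2) | tMaxX 0.7868 tMaxY 1.1591 | tΔX 1.0353 tΔY 3.8637
    t=0.7868 [x] (3,2)
    t=1.1591 [y] (3,3)
    t=1.8221 [x] (2,3)
    t=2.8574 [x] (1,3) — stop
  → r_2 = 2.8574
beam 3: φ=45°, α=255°
  cosα=-0.2588 sinα=-0.9659 | (4,2) | tMaxX 2.9364 tMaxY 0.7247 | tΔX 3.8637 tΔY 1.0353
    t=0.7247 [y] (4,1)
    t=1.7600 [y] (4,0) — stop
  → r_3 = 1.7600
beam 4: φ=135°, α=345°
  cosα=0.9659 sinα=-0.2588 | (4,2) | tMaxX 0.2485 tMaxY 2.7046 | tΔX 1.0353 tΔY 3.8637
    t=0.2485 [x] (5,2)
    t=1.2837 [x] (6,2)
    t=2.3190 [x] (7,2)
    t=2.7046 [y] (7,1)
    t=3.3543 [x] (8,1) — stop
  → r_4 = 3.3543

ranges = [0.9273, 2.8574, 1.7600, 3.3543]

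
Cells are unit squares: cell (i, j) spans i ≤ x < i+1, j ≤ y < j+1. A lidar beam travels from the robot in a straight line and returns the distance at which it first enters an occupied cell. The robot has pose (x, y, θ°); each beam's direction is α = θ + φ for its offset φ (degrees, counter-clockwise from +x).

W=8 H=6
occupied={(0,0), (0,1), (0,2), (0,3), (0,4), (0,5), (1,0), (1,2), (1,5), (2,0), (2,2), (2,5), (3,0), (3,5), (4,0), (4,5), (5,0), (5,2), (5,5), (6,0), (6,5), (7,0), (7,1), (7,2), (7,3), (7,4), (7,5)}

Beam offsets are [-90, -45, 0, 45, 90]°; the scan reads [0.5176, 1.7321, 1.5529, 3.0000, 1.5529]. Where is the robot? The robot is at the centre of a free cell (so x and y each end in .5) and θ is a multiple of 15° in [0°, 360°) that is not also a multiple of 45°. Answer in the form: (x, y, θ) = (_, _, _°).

The pose lattice has 21·16 = 336 candidates. Test each by forward raycasting.
  (5.5, 4.5, 15°): beam 1 = 1.5529 ≠ 0.5176 ✗
  (5.5, 1.5, 195°): beam 2 = 2.8868 ≠ 1.7321 ✗
  (1.5, 3.5, 240°): beam 1 = 0.5774 ≠ 0.5176 ✗
  (3.5, 1.5, 285°): beam 1 = 1.9319 ≠ 0.5176 ✗
  (6.5, 4.5, 345°): beam 1 = 1.9319 ≠ 0.5176 ✗
  …
  (3.5, 2.5, 285°): r_1=0.5176, r_2=1.7321, r_3=1.5529, r_4=3.0000, r_5=1.5529 — all match ✓
Only this pose fits every beam.

(x, y, θ) = (3.5, 2.5, 285°)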